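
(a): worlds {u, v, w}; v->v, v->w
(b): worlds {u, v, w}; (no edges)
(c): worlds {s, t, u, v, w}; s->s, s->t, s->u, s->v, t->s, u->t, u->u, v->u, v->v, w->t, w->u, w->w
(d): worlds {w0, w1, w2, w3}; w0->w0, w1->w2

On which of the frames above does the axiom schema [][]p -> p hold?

(c)

This is the axiom for a generalized confluence (Geach) condition; its first-order frame correspondent is forall x exists w (x R^2 w & x = w).
(a): fails — at u but no t with uR²t and u=t.
(b): fails — at u but no t with uR²t and u=t.
(c): ✓.
(d): fails — at w1 but no w with w1R²w and w1=w.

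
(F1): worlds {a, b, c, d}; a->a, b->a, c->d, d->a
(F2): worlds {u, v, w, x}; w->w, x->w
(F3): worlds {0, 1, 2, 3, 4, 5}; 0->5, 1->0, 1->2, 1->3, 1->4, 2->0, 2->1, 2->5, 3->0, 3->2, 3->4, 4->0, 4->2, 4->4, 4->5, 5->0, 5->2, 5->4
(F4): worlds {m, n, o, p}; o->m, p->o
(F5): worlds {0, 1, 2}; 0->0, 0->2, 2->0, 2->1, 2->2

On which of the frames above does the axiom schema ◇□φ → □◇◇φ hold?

Frame correspondent (Sahlqvist): ∀x ∀y ∀z ((xRy ∧ xRz) → ∃w (yRw ∧ zR²w)) — i.e. a generalized confluence (Geach) condition.
(F1): satisfies the condition.
(F2): satisfies the condition.
(F3): fails — 1R0, 1R0 but no w with 0Rw and 0R²w.
(F4): fails — oRm, oRm but no w with mRw and mR²w.
(F5): fails — 2R0, 2R1 but no w with 0Rw and 1R²w.

(F1), (F2)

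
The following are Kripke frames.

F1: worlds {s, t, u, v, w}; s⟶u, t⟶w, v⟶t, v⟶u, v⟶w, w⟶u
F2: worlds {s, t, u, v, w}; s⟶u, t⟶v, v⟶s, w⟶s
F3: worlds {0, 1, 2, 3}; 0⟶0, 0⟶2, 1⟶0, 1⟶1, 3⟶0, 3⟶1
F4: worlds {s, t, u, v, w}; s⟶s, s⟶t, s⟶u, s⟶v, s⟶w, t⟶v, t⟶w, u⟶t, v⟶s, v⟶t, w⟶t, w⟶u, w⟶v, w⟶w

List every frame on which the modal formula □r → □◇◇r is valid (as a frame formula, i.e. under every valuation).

F4

The schema corresponds to a generalized confluence (Geach) condition: ∀x ∀z (xRz → ∃w (xRw ∧ zR²w)).
F1: fails — sRu but no w* with sRw* and uR²w*.
F2: fails — sRu but no w* with sRw* and uR²w*.
F3: fails — 0R2 but no w with 0Rw and 2R²w.
F4: satisfies the condition.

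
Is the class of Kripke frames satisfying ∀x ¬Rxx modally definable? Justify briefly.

Any modally definable frame class is closed under surjective bounded morphisms.
The 3-cycle (worlds 0,1,2 with 0→1→2→0) is irreflexive, and the map sending every world to a single reflexive point • is a surjective bounded morphism (forth: every edge maps to (•,•); back: every world has a successor). So any modal formula valid on the 3-cycle is also valid on the reflexive point, which is not irreflexive.
Hence irreflexivity is not modally definable.

Not definable by any modal formula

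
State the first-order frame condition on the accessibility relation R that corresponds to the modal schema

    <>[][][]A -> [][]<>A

forall x forall y forall z ((xRy & x R^2 z) -> exists w (y R^3 w & zRw))

This is a Sahlqvist (Geach-type) schema ◇^1□^3A → □^2◇^1A.
Minimal-valuation argument: fix x; take any y with xR^1y and any z with xR^2z. Set V(A) to the set of worlds R-reachable from y in exactly 3 steps. Then □^3A holds at y, so the antecedent holds at x; validity forces ◇^1A at z, giving a w with zR^1w and yR^3w.
First-order correspondent: forall x forall y forall z ((xRy & x R^2 z) -> exists w (y R^3 w & zRw)).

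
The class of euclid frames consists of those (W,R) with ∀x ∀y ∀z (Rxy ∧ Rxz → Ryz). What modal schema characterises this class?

This is the Euclidean property; the standard corresponding axiom is 5: ◇r → □◇r.
Suppose ◇r→□◇r is valid. Take Rxy, Rxz and set V(r)={y}. Then ◇r at x, so □◇r at x, so ◇r at z, so some w with Rzw has r; w=y, i.e. Rzy. By symmetry of the argument, Ryz.

◇r → □◇r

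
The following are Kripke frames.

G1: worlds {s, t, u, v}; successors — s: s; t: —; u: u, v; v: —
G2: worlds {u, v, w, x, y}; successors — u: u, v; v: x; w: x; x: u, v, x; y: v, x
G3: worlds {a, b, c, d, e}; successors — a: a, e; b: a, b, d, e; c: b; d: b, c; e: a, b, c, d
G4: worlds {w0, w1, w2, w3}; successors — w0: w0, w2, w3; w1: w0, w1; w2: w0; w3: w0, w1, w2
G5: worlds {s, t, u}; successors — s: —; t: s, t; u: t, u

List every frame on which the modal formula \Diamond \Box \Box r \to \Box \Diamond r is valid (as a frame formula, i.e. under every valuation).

This is the axiom for a generalized confluence (Geach) condition; its first-order frame correspondent is \forall x \forall y \forall z ((xRy \wedge xRz) \to \exists w (y R^2 w \wedge zRw)).
G1: fails — uRu, uRv but no w with uR²w and vRw.
G2: ✓.
G3: ✓.
G4: ✓.
G5: fails — tRs, tRs but no w with sR²w and sRw.
Valid on: G2, G3, G4.

G2, G3, G4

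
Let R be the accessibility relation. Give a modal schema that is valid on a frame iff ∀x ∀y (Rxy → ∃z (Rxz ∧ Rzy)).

□□r → □r

A defining formula is □□r → □r (the C4 axiom).
Suppose □□r→□r is valid. Take Rxy and set V(r)={w : xR²w}. Then □□r at x, so □r at x, so r at y, i.e. ∃z(Rxz∧Rzy).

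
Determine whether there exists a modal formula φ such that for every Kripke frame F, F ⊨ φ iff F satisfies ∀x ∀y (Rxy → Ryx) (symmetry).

Yes — defined by r → □◇r

The condition is symmetry. A defining modal formula is r → □◇r.
Suppose r→□◇r is valid. Take Rxy and set V(r)={x}. Then r at x, so □◇r at x, so ◇r at y, so some z with Ryz has r; z=x, i.e. Ryx.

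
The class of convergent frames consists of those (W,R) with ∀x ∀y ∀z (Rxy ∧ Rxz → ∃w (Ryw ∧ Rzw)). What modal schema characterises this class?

A defining formula is ◇□ψ → □◇ψ (the .2 axiom).
Suppose ◇□ψ→□◇ψ is valid. Take Rxy, Rxz and set V(ψ)={w : Ryw}. Then □ψ at y so ◇□ψ at x, so □◇ψ at x, so ◇ψ at z, giving w with Rzw and Ryw.

◇□ψ → □◇ψ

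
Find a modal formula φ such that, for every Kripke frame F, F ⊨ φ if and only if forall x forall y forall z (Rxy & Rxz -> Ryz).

◇ψ → □◇ψ

This is the Euclidean property; the standard corresponding axiom is 5: ◇ψ → □◇ψ.
Suppose ◇ψ→□◇ψ is valid. Take Rxy, Rxz and set V(ψ)={y}. Then ◇ψ at x, so □◇ψ at x, so ◇ψ at z, so some w with Rzw has ψ; w=y, i.e. Rzy. By symmetry of the argument, Ryz.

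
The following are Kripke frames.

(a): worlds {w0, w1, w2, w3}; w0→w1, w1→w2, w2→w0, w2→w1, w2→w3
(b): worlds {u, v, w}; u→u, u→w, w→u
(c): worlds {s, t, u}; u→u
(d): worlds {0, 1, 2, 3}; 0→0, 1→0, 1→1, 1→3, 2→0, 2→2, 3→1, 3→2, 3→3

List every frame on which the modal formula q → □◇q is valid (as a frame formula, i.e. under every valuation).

(b), (c)

This is the axiom for symmetry; its first-order frame correspondent is ∀x ∀y (Rxy → Ryx).
(a): fails — Rw0w1 but not Rw1w0.
(b): ✓.
(c): ✓.
(d): fails — R10 but not R01.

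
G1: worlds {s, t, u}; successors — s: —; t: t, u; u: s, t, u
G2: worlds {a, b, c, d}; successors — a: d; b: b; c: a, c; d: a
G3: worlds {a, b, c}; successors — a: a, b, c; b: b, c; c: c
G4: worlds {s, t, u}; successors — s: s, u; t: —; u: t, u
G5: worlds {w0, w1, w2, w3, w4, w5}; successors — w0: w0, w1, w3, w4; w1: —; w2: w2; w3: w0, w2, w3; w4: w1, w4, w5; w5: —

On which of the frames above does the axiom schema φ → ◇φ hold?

G3

This is the axiom for reflexivity; its first-order frame correspondent is ∀x Rxx.
G1: fails — world s does not see itself.
G2: fails — world a does not see itself.
G3: satisfies the condition.
G4: fails — world t does not see itself.
G5: fails — world w1 does not see itself.
Valid on: G3.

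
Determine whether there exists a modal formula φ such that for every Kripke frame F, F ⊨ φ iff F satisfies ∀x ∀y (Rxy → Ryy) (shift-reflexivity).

Yes: it is shift-reflexivity, defined by the T□ schema □(□q → q).
Suppose □(□q→q) is valid. Take Rxy and set V(q)={w : Ryw}. Then at y, □q holds; since □(□q→q) at x, □q→q at y, so q at y, i.e. Ryy.

Definable; □(□q → q) defines it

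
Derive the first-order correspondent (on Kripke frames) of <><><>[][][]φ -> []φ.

forall x forall y forall z ((x R^3 y & xRz) -> exists w (y R^3 w & z = w))

This is a Sahlqvist (Geach-type) schema ◇^3□^3φ → □^1◇^0φ.
Minimal-valuation argument: fix x; take any y with xR^3y and any z with xR^1z. Set V(φ) to the set of worlds R-reachable from y in exactly 3 steps. Then □^3φ holds at y, so the antecedent holds at x; validity forces ◇^0φ at z, giving a w with zR^0w and yR^3w.
First-order correspondent: forall x forall y forall z ((x R^3 y & xRz) -> exists w (y R^3 w & z = w)).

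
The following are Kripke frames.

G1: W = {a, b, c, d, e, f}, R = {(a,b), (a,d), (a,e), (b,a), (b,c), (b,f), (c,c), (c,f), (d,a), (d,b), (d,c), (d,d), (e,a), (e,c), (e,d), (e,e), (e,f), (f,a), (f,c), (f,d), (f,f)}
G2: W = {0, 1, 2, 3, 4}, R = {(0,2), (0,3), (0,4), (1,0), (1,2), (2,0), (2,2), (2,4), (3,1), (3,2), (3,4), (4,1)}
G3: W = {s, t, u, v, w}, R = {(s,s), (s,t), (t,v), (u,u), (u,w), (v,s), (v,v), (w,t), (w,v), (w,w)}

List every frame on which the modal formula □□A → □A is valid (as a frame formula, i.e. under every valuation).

This is the axiom for density; its first-order frame correspondent is ∀x ∀y (Rxy → ∃z (Rxz ∧ Rzy)).
G1: satisfies the condition.
G2: fails — R03 but no z with R0z and Rz3.
G3: satisfies the condition.

G1, G3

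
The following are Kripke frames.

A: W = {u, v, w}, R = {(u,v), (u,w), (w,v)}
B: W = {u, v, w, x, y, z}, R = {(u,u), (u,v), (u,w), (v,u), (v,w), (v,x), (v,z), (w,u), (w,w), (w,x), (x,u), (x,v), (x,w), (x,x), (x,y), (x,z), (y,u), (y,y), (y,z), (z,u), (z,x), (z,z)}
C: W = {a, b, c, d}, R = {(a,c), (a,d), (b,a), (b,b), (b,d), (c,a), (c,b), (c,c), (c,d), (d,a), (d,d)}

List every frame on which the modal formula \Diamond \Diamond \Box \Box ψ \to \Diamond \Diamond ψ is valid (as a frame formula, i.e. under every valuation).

The schema corresponds to a generalized confluence (Geach) condition: \forall x \forall y (x R^2 y \to \exists w (y R^2 w \wedge x R^2 w)).
A: fails — uR²v but no t with vR²t and uR²t.
B: condition met.
C: condition met.
Valid on: B, C.

B, C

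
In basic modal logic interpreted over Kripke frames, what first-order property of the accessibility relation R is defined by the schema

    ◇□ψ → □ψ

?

the Euclidean property: ∀x ∀y ∀z (Rxy ∧ Rxz → Ryz)

This is a form of the 5 axiom.
Its frame correspondent is the Euclidean property — ∀x ∀y ∀z (Rxy ∧ Rxz → Ryz).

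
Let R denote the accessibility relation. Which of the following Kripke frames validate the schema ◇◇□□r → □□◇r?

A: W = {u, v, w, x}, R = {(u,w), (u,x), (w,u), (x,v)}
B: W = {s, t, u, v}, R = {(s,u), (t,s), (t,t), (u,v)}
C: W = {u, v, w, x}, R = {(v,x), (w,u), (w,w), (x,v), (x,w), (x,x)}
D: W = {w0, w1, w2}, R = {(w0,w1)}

The schema corresponds to a generalized confluence (Geach) condition: ∀x ∀y ∀z ((xR²y ∧ xR²z) → ∃w (yR²w ∧ zRw)).
A: fails — uR²u, uR²u but no t with uR²t and uRt.
B: fails — sR²v, sR²v but no w with vR²w and vRw.
C: fails — vR²w, vR²v but no t with wR²t and vRt.
D: ✓.
Valid on: D.

D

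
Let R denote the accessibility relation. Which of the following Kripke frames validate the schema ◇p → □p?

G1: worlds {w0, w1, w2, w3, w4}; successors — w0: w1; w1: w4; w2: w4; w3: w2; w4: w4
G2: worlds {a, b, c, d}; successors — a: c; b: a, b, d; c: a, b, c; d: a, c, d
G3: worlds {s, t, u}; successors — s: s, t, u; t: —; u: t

This is the axiom for partial functionality; its first-order frame correspondent is ∀x ∀y ∀z (Rxy ∧ Rxz → y = z).
G1: holds.
G2: fails — b sees both a and b.
G3: fails — s sees both s and t.
Valid on: G1.

G1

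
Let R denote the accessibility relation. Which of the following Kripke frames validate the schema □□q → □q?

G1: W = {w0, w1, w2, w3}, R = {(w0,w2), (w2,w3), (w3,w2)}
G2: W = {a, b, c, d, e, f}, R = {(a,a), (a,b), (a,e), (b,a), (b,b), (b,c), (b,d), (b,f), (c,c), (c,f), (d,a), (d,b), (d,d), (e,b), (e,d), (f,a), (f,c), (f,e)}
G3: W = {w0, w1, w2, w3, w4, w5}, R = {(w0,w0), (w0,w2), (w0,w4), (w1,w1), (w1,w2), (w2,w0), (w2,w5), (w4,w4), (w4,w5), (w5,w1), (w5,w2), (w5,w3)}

Frame correspondent (Sahlqvist): ∀x ∀y (Rxy → ∃z (Rxz ∧ Rzy)) — i.e. density.
G1: fails — Rw0w2 but no z with Rw0z and Rzw2.
G2: condition met.
G3: fails — Rw2w5 but no z with Rw2z and Rzw5.

G2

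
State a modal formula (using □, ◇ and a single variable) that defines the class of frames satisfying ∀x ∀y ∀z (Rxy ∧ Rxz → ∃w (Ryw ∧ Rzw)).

This is convergence; the standard corresponding axiom is .2: ◇□s → □◇s.
Suppose ◇□s→□◇s is valid. Take Rxy, Rxz and set V(s)={w : Ryw}. Then □s at y so ◇□s at x, so □◇s at x, so ◇s at z, giving w with Rzw and Ryw.

◇□s → □◇s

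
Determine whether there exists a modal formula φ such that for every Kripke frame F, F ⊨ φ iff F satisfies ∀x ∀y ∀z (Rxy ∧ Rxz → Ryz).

Yes, by ◇p → □◇p

This is a Sahlqvist condition; the 5 axiom ◇p → □◇p defines it.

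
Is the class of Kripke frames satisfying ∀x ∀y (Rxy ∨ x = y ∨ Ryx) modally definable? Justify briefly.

Not modally definable

Any modally definable frame class is closed under disjoint unions.
Take 2 disjoint single-world reflexive frames: each is trivially connected, but their disjoint union has 2 worlds with no edge between distinct components, so it is not connected.
So the class is not modally definable.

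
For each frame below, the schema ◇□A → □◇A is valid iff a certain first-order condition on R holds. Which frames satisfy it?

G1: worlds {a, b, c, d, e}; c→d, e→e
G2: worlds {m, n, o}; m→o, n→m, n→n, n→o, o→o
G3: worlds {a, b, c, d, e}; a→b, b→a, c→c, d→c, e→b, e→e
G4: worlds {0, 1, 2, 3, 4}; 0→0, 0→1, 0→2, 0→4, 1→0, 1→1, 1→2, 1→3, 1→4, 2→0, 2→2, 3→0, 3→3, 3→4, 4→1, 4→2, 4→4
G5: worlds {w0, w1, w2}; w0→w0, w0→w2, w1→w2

G2, G4

Frame correspondent (Sahlqvist): ∀x ∀y ∀z (Rxy ∧ Rxz → ∃w (Ryw ∧ Rzw)) — i.e. convergence.
G1: fails — Rcd and Rcd but d and d have no common successor.
G2: satisfies the condition.
G3: fails — Reb and Ree but b and e have no common successor.
G4: satisfies the condition.
G5: fails — Rw0w2 and Rw0w2 but w2 and w2 have no common successor.
Valid on: G2, G4.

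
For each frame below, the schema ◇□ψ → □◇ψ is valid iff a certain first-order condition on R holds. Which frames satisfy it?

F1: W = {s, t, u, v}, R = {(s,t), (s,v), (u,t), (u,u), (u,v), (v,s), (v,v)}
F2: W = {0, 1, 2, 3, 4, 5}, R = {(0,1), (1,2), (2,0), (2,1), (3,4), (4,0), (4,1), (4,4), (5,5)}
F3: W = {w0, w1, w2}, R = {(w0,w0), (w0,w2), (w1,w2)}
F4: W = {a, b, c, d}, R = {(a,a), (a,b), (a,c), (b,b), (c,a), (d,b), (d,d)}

none

The schema corresponds to convergence: ∀x ∀y ∀z (Rxy ∧ Rxz → ∃w (Ryw ∧ Rzw)).
F1: fails — Rsv and Rst but v and t have no common successor.
F2: fails — R20 and R21 but 0 and 1 have no common successor.
F3: fails — Rw0w2 and Rw0w2 but w2 and w2 have no common successor.
F4: fails — Rab and Rac but b and c have no common successor.
Valid on no frame.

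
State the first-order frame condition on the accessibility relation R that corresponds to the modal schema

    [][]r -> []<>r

This is a Sahlqvist (Geach-type) schema ◇^0□^2r → □^1◇^1r.
Minimal-valuation argument: fix x; take any y with xR^0y and any z with xR^1z. Set V(r) to the set of worlds R-reachable from y in exactly 2 steps. Then □^2r holds at y, so the antecedent holds at x; validity forces ◇^1r at z, giving a w with zR^1w and yR^2w.
First-order correspondent: forall x forall z (xRz -> exists w (x R^2 w & zRw)).

forall x forall z (xRz -> exists w (x R^2 w & zRw))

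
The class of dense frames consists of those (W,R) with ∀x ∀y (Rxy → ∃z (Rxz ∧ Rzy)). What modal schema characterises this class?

A defining formula is □□p → □p (the C4 axiom).
Suppose □□p→□p is valid. Take Rxy and set V(p)={w : xR²w}. Then □□p at x, so □p at x, so p at y, i.e. ∃z(Rxz∧Rzy).

□□p → □p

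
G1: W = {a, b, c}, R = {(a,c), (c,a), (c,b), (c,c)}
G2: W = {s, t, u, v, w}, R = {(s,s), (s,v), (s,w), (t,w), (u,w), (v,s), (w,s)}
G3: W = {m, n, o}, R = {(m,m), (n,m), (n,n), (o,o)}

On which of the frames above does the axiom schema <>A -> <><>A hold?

This is the axiom for a generalized confluence (Geach) condition; its first-order frame correspondent is forall x forall y (xRy -> exists w (y = w & x R^2 w)).
G1: condition met.
G2: fails — tRw but no w* with w=w* and tR²w*.
G3: condition met.

G1, G3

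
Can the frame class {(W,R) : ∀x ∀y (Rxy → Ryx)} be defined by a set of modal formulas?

Yes, by p → □◇p

The condition is symmetry. A defining modal formula is p → □◇p.
Suppose p→□◇p is valid. Take Rxy and set V(p)={x}. Then p at x, so □◇p at x, so ◇p at y, so some z with Ryz has p; z=x, i.e. Ryx.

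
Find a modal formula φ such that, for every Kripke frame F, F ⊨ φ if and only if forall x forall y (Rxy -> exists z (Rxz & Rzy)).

A defining formula is □□ψ → □ψ (the C4 axiom).
Suppose □□ψ→□ψ is valid. Take Rxy and set V(ψ)={w : xR²w}. Then □□ψ at x, so □ψ at x, so ψ at y, i.e. ∃z(Rxz∧Rzy).

□□ψ → □ψ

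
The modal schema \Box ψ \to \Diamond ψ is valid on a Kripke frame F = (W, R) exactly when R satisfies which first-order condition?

Seriality

Suppose □ψ→◇ψ is valid. At any x set V(ψ)=W. Then □ψ at x, so ◇ψ at x, so x has a successor.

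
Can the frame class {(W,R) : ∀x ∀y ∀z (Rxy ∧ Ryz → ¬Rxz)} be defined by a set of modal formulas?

Modal frame validity is preserved under surjective bounded morphisms.
The 3-cycle (worlds a,b,c with a→b→c→a) is intransitive. Mapping every world to a single reflexive point • is a surjective bounded morphism; the reflexive point is not intransitive (R••∧R•• but R••).
So the class is not modally definable.

No — not modally definable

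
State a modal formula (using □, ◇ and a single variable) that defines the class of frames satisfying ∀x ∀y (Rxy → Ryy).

□(□p → p)

This is shift-reflexivity; the standard corresponding axiom is T□: □(□p → p).
Suppose □(□p→p) is valid. Take Rxy and set V(p)={w : Ryw}. Then at y, □p holds; since □(□p→p) at x, □p→p at y, so p at y, i.e. Ryy.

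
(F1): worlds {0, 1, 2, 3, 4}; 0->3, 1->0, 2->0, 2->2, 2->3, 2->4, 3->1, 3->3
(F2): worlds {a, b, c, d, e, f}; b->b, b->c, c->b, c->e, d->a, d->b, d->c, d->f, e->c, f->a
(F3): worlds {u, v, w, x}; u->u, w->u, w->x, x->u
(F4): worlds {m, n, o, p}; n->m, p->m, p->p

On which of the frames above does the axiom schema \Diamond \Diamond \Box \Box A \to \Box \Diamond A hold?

(F3)

Frame correspondent (Sahlqvist): \forall x \forall y \forall z ((x R^2 y \wedge xRz) \to \exists w (y R^2 w \wedge zRw)) — i.e. a generalized confluence (Geach) condition.
(F1): fails — 2R²0, 2R4 but no w with 0R²w and 4Rw.
(F2): fails — dR²a, dRa but no w with aR²w and aRw.
(F3): condition met.
(F4): fails — pR²m, pRm but no w with mR²w and mRw.
Valid on: (F3).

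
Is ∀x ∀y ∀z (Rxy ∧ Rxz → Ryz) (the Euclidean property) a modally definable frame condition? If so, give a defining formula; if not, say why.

This is a Sahlqvist condition; the 5 axiom ◇r → □◇r defines it.
Suppose ◇r→□◇r is valid. Take Rxy, Rxz and set V(r)={y}. Then ◇r at x, so □◇r at x, so ◇r at z, so some w with Rzw has r; w=y, i.e. Rzy. By symmetry of the argument, Ryz.

Definable; ◇r → □◇r defines it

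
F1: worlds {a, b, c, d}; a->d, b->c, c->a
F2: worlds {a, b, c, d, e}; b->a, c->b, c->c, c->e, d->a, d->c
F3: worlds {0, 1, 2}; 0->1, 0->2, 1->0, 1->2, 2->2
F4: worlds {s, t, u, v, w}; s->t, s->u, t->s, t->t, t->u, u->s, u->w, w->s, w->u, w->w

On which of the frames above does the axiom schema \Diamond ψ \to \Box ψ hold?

Frame correspondent (Sahlqvist): \forall x \forall y \forall z (Rxy \wedge Rxz \to y = z) — i.e. partial functionality.
F1: ✓.
F2: fails — c sees both b and c.
F3: fails — 0 sees both 1 and 2.
F4: fails — s sees both t and u.

F1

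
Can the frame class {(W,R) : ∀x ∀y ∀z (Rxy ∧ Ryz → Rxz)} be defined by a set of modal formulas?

Yes — defined by □q → □□q

The condition is transitivity. A defining modal formula is □q → □□q.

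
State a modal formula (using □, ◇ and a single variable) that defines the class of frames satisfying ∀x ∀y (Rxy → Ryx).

r → □◇r

This is symmetry; the standard corresponding axiom is B: r → □◇r.
Suppose r→□◇r is valid. Take Rxy and set V(r)={x}. Then r at x, so □◇r at x, so ◇r at y, so some z with Ryz has r; z=x, i.e. Ryx.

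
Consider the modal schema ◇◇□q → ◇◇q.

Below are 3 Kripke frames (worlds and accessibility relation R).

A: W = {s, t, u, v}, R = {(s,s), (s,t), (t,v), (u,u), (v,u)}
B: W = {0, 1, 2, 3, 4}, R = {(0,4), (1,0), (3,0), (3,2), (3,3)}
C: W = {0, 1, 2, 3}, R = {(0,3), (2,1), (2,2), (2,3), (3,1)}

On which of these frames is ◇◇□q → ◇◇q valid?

none

The schema corresponds to a generalized confluence (Geach) condition: ∀x ∀y (xR²y → ∃w (yRw ∧ xR²w)).
A: fails — sR²v but no w with vRw and sR²w.
B: fails — 1R²4 but no w with 4Rw and 1R²w.
C: fails — 0R²1 but no w with 1Rw and 0R²w.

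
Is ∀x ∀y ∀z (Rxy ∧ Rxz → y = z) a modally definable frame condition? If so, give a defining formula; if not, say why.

The condition is partial functionality. A defining modal formula is ◇q → □q.
Suppose ◇q→□q is valid. Take Rxy, Rxz and set V(q)={y}. Then ◇q at x, so □q at x, so q at z, i.e. z=y.

Yes, by ◇q → □q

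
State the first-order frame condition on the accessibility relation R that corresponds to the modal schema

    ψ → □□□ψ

This is a Sahlqvist (Geach-type) schema ◇^0□^0ψ → □^3◇^0ψ.
First-order correspondent: ∀x ∀z (xR³z → ∃w (x = w ∧ z = w)).

∀x ∀z (xR³z → ∃w (x = w ∧ z = w))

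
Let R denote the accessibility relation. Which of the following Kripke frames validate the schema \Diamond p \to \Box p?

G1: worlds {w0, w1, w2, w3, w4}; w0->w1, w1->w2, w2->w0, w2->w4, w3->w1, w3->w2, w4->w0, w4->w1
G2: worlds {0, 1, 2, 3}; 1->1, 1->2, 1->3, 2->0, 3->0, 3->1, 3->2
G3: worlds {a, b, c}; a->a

G3

Frame correspondent (Sahlqvist): \forall x \forall y \forall z (Rxy \wedge Rxz \to y = z) — i.e. partial functionality.
G1: fails — w2 sees both w0 and w4.
G2: fails — 1 sees both 1 and 2.
G3: ✓.
Valid on: G3.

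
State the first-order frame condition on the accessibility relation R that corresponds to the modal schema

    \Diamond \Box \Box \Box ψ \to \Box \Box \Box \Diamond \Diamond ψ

\forall x \forall y \forall z ((xRy \wedge x R^3 z) \to \exists w (y R^3 w \wedge z R^2 w))

This is a Sahlqvist (Geach-type) schema ◇^1□^3ψ → □^3◇^2ψ.
First-order correspondent: \forall x \forall y \forall z ((xRy \wedge x R^3 z) \to \exists w (y R^3 w \wedge z R^2 w)).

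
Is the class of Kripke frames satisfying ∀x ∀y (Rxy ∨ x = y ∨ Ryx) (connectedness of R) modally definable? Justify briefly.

Modal frame validity is preserved under disjoint unions.
Take 4 disjoint single-world reflexive frames: each is trivially connected, but their disjoint union has 4 worlds with no edge between distinct components, so it is not connected.
Hence connectedness of R is not modally definable.

No — not modally definable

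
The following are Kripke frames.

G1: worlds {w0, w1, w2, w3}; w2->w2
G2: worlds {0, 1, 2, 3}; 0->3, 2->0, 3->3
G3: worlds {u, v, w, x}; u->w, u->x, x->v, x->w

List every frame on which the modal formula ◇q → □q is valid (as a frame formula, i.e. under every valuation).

G1, G2

Frame correspondent (Sahlqvist): ∀x ∀y ∀z (Rxy ∧ Rxz → y = z) — i.e. partial functionality.
G1: holds.
G2: holds.
G3: fails — u sees both w and x.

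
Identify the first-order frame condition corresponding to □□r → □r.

Suppose □□r→□r is valid. Take Rxy and set V(r)={w : xR²w}. Then □□r at x, so □r at x, so r at y, i.e. ∃z(Rxz∧Rzy).

density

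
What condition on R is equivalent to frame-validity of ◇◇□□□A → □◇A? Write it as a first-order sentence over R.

∀x ∀y ∀z ((xR²y ∧ xRz) → ∃w (yR³w ∧ zRw))

This is a Sahlqvist (Geach-type) schema ◇^2□^3A → □^1◇^1A.
Minimal-valuation argument: fix x; take any y with xR^2y and any z with xR^1z. Set V(A) to the set of worlds R-reachable from y in exactly 3 steps. Then □^3A holds at y, so the antecedent holds at x; validity forces ◇^1A at z, giving a w with zR^1w and yR^3w.
First-order correspondent: ∀x ∀y ∀z ((xR²y ∧ xRz) → ∃w (yR³w ∧ zRw)).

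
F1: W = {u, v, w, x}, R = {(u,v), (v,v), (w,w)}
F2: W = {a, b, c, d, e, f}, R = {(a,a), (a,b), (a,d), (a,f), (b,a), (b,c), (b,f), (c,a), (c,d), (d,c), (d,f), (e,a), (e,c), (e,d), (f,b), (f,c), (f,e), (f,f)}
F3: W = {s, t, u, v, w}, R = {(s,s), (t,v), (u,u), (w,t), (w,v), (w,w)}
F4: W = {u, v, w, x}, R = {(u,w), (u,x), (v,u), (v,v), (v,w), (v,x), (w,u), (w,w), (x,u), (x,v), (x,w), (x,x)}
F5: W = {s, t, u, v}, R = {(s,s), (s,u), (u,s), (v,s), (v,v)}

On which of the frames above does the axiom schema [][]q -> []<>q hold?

F1, F2, F4, F5

Frame correspondent (Sahlqvist): forall x forall z (xRz -> exists w (x R^2 w & zRw)) — i.e. a generalized confluence (Geach) condition.
F1: satisfies the condition.
F2: satisfies the condition.
F3: fails — tRv but no w* with tR²w* and vRw*.
F4: satisfies the condition.
F5: satisfies the condition.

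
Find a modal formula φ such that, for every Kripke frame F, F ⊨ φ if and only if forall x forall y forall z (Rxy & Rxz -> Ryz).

This is the Euclidean property; the standard corresponding axiom is 5: ◇s → □◇s.
Suppose ◇s→□◇s is valid. Take Rxy, Rxz and set V(s)={y}. Then ◇s at x, so □◇s at x, so ◇s at z, so some w with Rzw has s; w=y, i.e. Rzy. By symmetry of the argument, Ryz.

◇s → □◇s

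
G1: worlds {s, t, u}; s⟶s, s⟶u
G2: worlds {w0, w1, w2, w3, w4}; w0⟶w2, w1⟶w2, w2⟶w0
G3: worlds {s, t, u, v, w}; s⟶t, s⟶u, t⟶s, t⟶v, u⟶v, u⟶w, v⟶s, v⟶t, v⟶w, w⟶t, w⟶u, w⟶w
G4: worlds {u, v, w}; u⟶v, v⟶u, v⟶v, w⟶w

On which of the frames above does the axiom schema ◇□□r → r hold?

The schema corresponds to a generalized confluence (Geach) condition: ∀x ∀y (xRy → ∃w (yR²w ∧ x = w)).
G1: fails — sRu but no w with uR²w and s=w.
G2: fails — w0Rw2 but no w with w2R²w and w0=w.
G3: fails — tRs but no w* with sR²w* and t=w*.
G4: holds.

G4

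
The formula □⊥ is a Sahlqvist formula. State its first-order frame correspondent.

□⊥ is valid iff no world has any successor (otherwise □⊥ fails at any world with one).
Conversely, any frame satisfying ∀x ∀y ¬Rxy validates the schema.
Frame condition: ∀x ∀y ¬Rxy.

Emptiness of R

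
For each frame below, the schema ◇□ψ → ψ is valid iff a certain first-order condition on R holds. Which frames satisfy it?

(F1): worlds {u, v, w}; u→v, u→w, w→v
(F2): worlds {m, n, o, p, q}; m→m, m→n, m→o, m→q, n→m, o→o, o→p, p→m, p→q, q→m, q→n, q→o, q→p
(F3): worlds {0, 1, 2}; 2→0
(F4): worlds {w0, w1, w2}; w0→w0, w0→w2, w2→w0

(F4)

The schema corresponds to symmetry: ∀x ∀y (Rxy → Ryx).
(F1): fails — Ruv but not Rvu.
(F2): fails — Rop but not Rpo.
(F3): fails — R20 but not R02.
(F4): satisfies the condition.
Valid on: (F4).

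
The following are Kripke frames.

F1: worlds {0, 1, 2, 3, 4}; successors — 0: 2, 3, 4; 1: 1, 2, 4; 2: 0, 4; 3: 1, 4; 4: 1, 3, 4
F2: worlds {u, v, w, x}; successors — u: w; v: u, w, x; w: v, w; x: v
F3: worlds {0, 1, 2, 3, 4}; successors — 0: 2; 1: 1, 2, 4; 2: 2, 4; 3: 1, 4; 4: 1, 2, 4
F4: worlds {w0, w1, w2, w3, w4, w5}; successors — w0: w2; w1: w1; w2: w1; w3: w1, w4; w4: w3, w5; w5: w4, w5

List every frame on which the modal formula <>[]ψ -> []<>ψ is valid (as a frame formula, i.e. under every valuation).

The schema corresponds to convergence: forall x forall y forall z (Rxy & Rxz -> exists w (Ryw & Rzw)).
F1: ✓.
F2: fails — Rvu and Rvx but u and x have no common successor.
F3: ✓.
F4: fails — Rw3w1 and Rw3w4 but w1 and w4 have no common successor.
Valid on: F1, F3.

F1, F3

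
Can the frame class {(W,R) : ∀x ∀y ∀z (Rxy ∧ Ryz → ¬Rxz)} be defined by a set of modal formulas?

Any modally definable frame class is closed under surjective bounded morphisms.
The 3-cycle (worlds w0,w1,w2 with w0→w1→w2→w0) is intransitive. Mapping every world to a single reflexive point • is a surjective bounded morphism; the reflexive point is not intransitive (R••∧R•• but R••).
So no modal formula (or set of formulas) defines exactly the intransitive frames.

Not modally definable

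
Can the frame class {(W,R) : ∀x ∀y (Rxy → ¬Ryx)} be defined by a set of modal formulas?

No — not modally definable

If a class were modally definable it would be closed under surjective bounded morphisms (Goldblatt–Thomason).
The 4-cycle (worlds a,b,c,d with a→b→c→d→a) is asymmetric. Mapping every world to a single reflexive point • is a surjective bounded morphism, and the reflexive point is not asymmetric (R•• but asymmetry requires ¬R••).
So no modal formula (or set of formulas) defines exactly the asymmetric frames.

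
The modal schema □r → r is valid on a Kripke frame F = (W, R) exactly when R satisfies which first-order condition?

Suppose □r→r is valid. At any x set V(r)={w : Rxw}. Then □r holds at x, so r holds at x, i.e. Rxx.

reflexivity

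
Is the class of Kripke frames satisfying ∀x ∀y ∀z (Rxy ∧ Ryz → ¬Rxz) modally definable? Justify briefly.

No

If a class were modally definable it would be closed under surjective bounded morphisms (Goldblatt–Thomason).
The 3-cycle (worlds s,t,u with s→t→u→s) is intransitive. Mapping every world to a single reflexive point • is a surjective bounded morphism; the reflexive point is not intransitive (R••∧R•• but R••).
So the class is not modally definable.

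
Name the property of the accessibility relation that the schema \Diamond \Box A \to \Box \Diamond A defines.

Suppose ◇□A→□◇A is valid. Take Rxy, Rxz and set V(A)={w : Ryw}. Then □A at y so ◇□A at x, so □◇A at x, so ◇A at z, giving w with Rzw and Ryw.
Conversely, on a frame with convergence the schema holds at every world under every valuation.
Frame condition: \forall x \forall y \forall z (Rxy \wedge Rxz \to \exists w (Ryw \wedge Rzw)).

convergence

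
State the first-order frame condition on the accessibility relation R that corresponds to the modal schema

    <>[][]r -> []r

This is a Sahlqvist (Geach-type) schema ◇^1□^2r → □^1◇^0r.
First-order correspondent: forall x forall y forall z ((xRy & xRz) -> exists w (y R^2 w & z = w)).

forall x forall y forall z ((xRy & xRz) -> exists w (y R^2 w & z = w))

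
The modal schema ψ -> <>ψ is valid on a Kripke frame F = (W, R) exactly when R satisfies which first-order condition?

reflexivity: forall x Rxx

This is frame-equivalent to □ψ → ψ (substitute ¬ψ for ψ and contrapose).
Suppose □ψ→ψ is valid. At any x set V(ψ)={w : Rxw}. Then □ψ holds at x, so ψ holds at x, i.e. Rxx.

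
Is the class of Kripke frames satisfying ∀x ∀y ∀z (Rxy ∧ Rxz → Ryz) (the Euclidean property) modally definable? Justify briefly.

This is a Sahlqvist condition; the 5 axiom ◇q → □◇q defines it.
Suppose ◇q→□◇q is valid. Take Rxy, Rxz and set V(q)={y}. Then ◇q at x, so □◇q at x, so ◇q at z, so some w with Rzw has q; w=y, i.e. Rzy. By symmetry of the argument, Ryz.

Yes — defined by ◇q → □◇q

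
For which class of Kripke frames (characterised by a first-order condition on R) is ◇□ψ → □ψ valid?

This is a form of the 5 axiom.
Its frame correspondent is the Euclidean property — ∀x ∀y ∀z (Rxy ∧ Rxz → Ryz).

the Euclidean property: ∀x ∀y ∀z (Rxy ∧ Rxz → Ryz)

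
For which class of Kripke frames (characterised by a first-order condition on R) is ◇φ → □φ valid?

Suppose ◇φ→□φ is valid. Take Rxy, Rxz and set V(φ)={y}. Then ◇φ at x, so □φ at x, so φ at z, i.e. z=y.

partial functionality: ∀x ∀y ∀z (Rxy ∧ Rxz → y = z)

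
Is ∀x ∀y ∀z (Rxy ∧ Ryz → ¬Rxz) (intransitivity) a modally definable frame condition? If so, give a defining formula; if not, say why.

Any modally definable frame class is closed under surjective bounded morphisms.
The 3-cycle (worlds s,t,u with s→t→u→s) is intransitive. Mapping every world to a single reflexive point • is a surjective bounded morphism; the reflexive point is not intransitive (R••∧R•• but R••).
So the class is not modally definable.

Not modally definable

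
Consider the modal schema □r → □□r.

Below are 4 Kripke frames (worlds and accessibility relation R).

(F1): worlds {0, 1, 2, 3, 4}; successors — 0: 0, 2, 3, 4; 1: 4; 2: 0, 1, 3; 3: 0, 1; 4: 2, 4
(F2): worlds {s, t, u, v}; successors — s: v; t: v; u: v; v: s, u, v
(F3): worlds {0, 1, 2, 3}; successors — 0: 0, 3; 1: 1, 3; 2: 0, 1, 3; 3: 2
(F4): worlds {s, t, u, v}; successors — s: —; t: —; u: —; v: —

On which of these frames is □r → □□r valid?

(F4)

This is the axiom for transitivity; its first-order frame correspondent is ∀x ∀y ∀z (Rxy ∧ Ryz → Rxz).
(F1): fails — R02 and R21 but not R01.
(F2): fails — Ruv and Rvu but not Ruu.
(F3): fails — R32 and R23 but not R33.
(F4): satisfies the condition.
Valid on: (F4).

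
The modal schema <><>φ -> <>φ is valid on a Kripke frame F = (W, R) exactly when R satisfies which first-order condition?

Replacing φ by ¬φ and contraposing gives the equivalent schema □φ → □□φ.
Suppose □φ→□□φ is valid. Take Rxy, Ryz and set V(φ)={w : Rxw}. Then □φ at x, so □□φ at x, so □φ at y, so φ at z, i.e. Rxz.

transitivity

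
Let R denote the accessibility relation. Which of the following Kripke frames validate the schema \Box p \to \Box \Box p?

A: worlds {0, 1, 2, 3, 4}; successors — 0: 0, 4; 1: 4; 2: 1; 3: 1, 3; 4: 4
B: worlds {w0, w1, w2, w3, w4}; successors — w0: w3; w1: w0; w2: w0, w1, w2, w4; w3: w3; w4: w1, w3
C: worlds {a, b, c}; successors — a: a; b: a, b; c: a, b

C

This is the axiom for transitivity; its first-order frame correspondent is \forall x \forall y \forall z (Rxy \wedge Ryz \to Rxz).
A: fails — R31 and R14 but not R34.
B: fails — Rw1w0 and Rw0w3 but not Rw1w3.
C: ✓.
Valid on: C.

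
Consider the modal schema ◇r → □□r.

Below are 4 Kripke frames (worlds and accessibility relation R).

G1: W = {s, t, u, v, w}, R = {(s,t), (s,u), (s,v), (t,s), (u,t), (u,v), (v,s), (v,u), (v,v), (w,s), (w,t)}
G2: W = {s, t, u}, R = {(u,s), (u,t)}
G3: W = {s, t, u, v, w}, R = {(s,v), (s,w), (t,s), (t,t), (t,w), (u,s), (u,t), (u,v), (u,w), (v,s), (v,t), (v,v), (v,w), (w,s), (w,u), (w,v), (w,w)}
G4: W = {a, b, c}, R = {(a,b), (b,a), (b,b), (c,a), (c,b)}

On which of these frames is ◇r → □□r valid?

This is the axiom for a generalized confluence (Geach) condition; its first-order frame correspondent is ∀x ∀y ∀z ((xRy ∧ xR²z) → ∃w (y = w ∧ z = w)).
G1: fails — sRt, sR²s but t ≠ s.
G2: ✓.
G3: fails — sRv, sR²s but v ≠ s.
G4: fails — aRb, aR²a but b ≠ a.
Valid on: G2.

G2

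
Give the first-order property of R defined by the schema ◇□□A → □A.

This is a Sahlqvist (Geach-type) schema ◇^1□^2A → □^1◇^0A.
Minimal-valuation argument: fix x; take any y with xR^1y and any z with xR^1z. Set V(A) to the set of worlds R-reachable from y in exactly 2 steps. Then □^2A holds at y, so the antecedent holds at x; validity forces ◇^0A at z, giving a w with zR^0w and yR^2w.
First-order correspondent: ∀x ∀y ∀z ((xRy ∧ xRz) → ∃w (yR²w ∧ z = w)).

∀x ∀y ∀z ((xRy ∧ xRz) → ∃w (yR²w ∧ z = w))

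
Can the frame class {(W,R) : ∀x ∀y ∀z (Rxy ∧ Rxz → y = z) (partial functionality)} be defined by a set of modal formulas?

This is a Sahlqvist condition; the CD axiom ◇q → □q defines it.
Suppose ◇q→□q is valid. Take Rxy, Rxz and set V(q)={y}. Then ◇q at x, so □q at x, so q at z, i.e. z=y.

Yes, by ◇q → □q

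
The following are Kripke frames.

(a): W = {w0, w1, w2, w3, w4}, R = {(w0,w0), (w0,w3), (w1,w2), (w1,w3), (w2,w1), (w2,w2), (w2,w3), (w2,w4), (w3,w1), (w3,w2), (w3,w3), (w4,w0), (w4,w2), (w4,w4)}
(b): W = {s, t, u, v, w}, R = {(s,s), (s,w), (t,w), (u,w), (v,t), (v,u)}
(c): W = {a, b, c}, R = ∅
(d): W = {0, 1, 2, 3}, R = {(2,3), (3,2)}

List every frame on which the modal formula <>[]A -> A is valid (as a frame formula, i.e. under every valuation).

The schema corresponds to a generalized confluence (Geach) condition: forall x forall y (xRy -> exists w (yRw & x = w)).
(a): fails — w0Rw3 but no w with w3Rw and w0=w.
(b): fails — sRw but no w* with wRw* and s=w*.
(c): condition met.
(d): condition met.

(c), (d)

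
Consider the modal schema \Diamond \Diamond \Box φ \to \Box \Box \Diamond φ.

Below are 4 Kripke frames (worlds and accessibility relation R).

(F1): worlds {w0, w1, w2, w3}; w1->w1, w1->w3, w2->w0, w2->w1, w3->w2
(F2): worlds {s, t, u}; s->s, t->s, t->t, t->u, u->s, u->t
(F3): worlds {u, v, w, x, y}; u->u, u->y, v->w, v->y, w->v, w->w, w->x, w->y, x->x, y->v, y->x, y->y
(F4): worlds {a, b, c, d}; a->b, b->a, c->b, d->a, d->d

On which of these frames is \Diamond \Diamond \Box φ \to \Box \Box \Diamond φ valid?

(F2)

The schema corresponds to a generalized confluence (Geach) condition: \forall x \forall y \forall z ((x R^2 y \wedge x R^2 z) \to \exists w (yRw \wedge zRw)).
(F1): fails — w1R²w1, w1R²w3 but no w with w1Rw and w3Rw.
(F2): satisfies the condition.
(F3): fails — uR²u, uR²x but no t with uRt and xRt.
(F4): fails — dR²a, dR²b but no w with aRw and bRw.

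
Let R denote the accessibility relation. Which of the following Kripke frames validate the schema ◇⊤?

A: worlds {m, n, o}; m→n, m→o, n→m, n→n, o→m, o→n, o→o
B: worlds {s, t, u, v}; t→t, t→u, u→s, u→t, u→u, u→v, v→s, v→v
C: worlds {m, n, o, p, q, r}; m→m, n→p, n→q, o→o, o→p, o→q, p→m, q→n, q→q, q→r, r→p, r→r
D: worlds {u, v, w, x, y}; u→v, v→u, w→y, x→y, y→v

This is the axiom for seriality; its first-order frame correspondent is ∀x ∃y Rxy.
A: ✓.
B: fails — world s has no successor.
C: ✓.
D: ✓.

A, C, D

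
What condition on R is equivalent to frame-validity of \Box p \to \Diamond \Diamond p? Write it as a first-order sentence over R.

\forall x \exists w (xRw \wedge x R^2 w)

This is a Sahlqvist (Geach-type) schema ◇^0□^1p → □^0◇^2p.
Minimal-valuation argument: fix x; take any y with xR^0y and any z with xR^0z. Set V(p) to the set of worlds R-reachable from y in exactly 1 step. Then □^1p holds at y, so the antecedent holds at x; validity forces ◇^2p at z, giving a w with zR^2w and yR^1w.
First-order correspondent: \forall x \exists w (xRw \wedge x R^2 w).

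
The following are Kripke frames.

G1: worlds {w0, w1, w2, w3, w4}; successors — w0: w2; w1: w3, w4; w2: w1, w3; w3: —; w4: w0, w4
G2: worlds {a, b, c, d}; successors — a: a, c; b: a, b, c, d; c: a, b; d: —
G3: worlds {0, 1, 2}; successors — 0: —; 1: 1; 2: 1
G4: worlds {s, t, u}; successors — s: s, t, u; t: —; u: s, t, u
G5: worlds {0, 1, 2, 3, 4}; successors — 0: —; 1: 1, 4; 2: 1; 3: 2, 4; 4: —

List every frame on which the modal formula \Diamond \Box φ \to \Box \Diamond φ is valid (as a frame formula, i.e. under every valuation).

G3

This is the axiom for convergence; its first-order frame correspondent is \forall x \forall y \forall z (Rxy \wedge Rxz \to \exists w (Ryw \wedge Rzw)).
G1: fails — Rw1w3 and Rw1w3 but w3 and w3 have no common successor.
G2: fails — Rbc and Rbd but c and d have no common successor.
G3: holds.
G4: fails — Rsu and Rst but u and t have no common successor.
G5: fails — R11 and R14 but 1 and 4 have no common successor.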